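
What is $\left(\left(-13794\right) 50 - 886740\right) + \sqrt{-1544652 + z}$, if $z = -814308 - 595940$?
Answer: $-1576440 + 10 i \sqrt{29549} \approx -1.5764 \cdot 10^{6} + 1719.0 i$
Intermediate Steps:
$z = -1410248$
$\left(\left(-13794\right) 50 - 886740\right) + \sqrt{-1544652 + z} = \left(\left(-13794\right) 50 - 886740\right) + \sqrt{-1544652 - 1410248} = \left(-689700 - 886740\right) + \sqrt{-2954900} = -1576440 + 10 i \sqrt{29549}$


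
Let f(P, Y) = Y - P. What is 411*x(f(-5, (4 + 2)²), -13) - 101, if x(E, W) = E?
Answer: 16750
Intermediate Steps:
411*x(f(-5, (4 + 2)²), -13) - 101 = 411*((4 + 2)² - 1*(-5)) - 101 = 411*(6² + 5) - 101 = 411*(36 + 5) - 101 = 411*41 - 101 = 16851 - 101 = 16750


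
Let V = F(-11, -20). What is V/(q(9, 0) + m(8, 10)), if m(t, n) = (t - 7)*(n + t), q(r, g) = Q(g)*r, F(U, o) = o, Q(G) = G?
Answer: -10/9 ≈ -1.1111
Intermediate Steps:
q(r, g) = g*r
m(t, n) = (-7 + t)*(n + t)
V = -20
V/(q(9, 0) + m(8, 10)) = -20/(0*9 + (8² - 7*10 - 7*8 + 10*8)) = -20/(0 + (64 - 70 - 56 + 80)) = -20/(0 + 18) = -20/18 = (1/18)*(-20) = -10/9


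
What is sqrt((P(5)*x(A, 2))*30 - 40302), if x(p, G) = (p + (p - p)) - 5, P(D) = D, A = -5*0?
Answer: 2*I*sqrt(10263) ≈ 202.61*I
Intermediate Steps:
A = 0
x(p, G) = -5 + p (x(p, G) = (p + 0) - 5 = p - 5 = -5 + p)
sqrt((P(5)*x(A, 2))*30 - 40302) = sqrt((5*(-5 + 0))*30 - 40302) = sqrt((5*(-5))*30 - 40302) = sqrt(-25*30 - 40302) = sqrt(-750 - 40302) = sqrt(-41052) = 2*I*sqrt(10263)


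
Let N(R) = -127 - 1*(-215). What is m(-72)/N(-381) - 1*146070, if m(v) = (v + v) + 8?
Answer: -1606787/11 ≈ -1.4607e+5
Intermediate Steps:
N(R) = 88 (N(R) = -127 + 215 = 88)
m(v) = 8 + 2*v (m(v) = 2*v + 8 = 8 + 2*v)
m(-72)/N(-381) - 1*146070 = (8 + 2*(-72))/88 - 1*146070 = (8 - 144)*(1/88) - 146070 = -136*1/88 - 146070 = -17/11 - 146070 = -1606787/11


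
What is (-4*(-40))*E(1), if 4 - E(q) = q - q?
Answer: 640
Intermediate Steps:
E(q) = 4 (E(q) = 4 - (q - q) = 4 - 1*0 = 4 + 0 = 4)
(-4*(-40))*E(1) = -4*(-40)*4 = 160*4 = 640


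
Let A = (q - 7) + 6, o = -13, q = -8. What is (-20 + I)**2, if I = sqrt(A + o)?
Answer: (20 - I*sqrt(22))**2 ≈ 378.0 - 187.62*I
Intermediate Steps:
A = -9 (A = (-8 - 7) + 6 = -15 + 6 = -9)
I = I*sqrt(22) (I = sqrt(-9 - 13) = sqrt(-22) = I*sqrt(22) ≈ 4.6904*I)
(-20 + I)**2 = (-20 + I*sqrt(22))**2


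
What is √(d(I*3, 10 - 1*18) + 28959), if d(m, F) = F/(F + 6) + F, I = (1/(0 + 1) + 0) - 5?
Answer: √28955 ≈ 170.16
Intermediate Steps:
I = -4 (I = (1/1 + 0) - 5 = (1 + 0) - 5 = 1 - 5 = -4)
d(m, F) = F + F/(6 + F) (d(m, F) = F/(6 + F) + F = F + F/(6 + F))
√(d(I*3, 10 - 1*18) + 28959) = √((10 - 1*18)*(7 + (10 - 1*18))/(6 + (10 - 1*18)) + 28959) = √((10 - 18)*(7 + (10 - 18))/(6 + (10 - 18)) + 28959) = √(-8*(7 - 8)/(6 - 8) + 28959) = √(-8*(-1)/(-2) + 28959) = √(-8*(-½)*(-1) + 28959) = √(-4 + 28959) = √28955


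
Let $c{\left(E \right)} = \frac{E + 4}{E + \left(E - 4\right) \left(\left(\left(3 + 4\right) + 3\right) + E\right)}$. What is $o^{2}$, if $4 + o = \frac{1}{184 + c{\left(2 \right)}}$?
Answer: $\frac{65173329}{4084441} \approx 15.956$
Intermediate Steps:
$c{\left(E \right)} = \frac{4 + E}{E + \left(-4 + E\right) \left(10 + E\right)}$ ($c{\left(E \right)} = \frac{4 + E}{E + \left(-4 + E\right) \left(\left(7 + 3\right) + E\right)} = \frac{4 + E}{E + \left(-4 + E\right) \left(10 + E\right)}$)
$o = - \frac{8073}{2021}$ ($o = -4 + \frac{1}{184 + \frac{4 + 2}{-40 + 2^{2} + 7 \cdot 2}} = -4 + \frac{1}{184 + \frac{1}{-40 + 4 + 14} \cdot 6} = -4 + \frac{1}{184 + \frac{1}{-22} \cdot 6} = -4 + \frac{1}{184 - \frac{3}{11}} = -4 + \frac{1}{\frac{2021}{11}} = -4 + \frac{11}{2021} = - \frac{8073}{2021} \approx -3.9946$)
$o^{2} = \left(- \frac{8073}{2021}\right)^{2} = \frac{65173329}{4084441}$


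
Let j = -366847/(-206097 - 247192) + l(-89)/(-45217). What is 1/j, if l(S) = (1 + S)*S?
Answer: 20496368713/13037561351 ≈ 1.5721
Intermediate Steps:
l(S) = S*(1 + S)
j = 13037561351/20496368713 (j = -366847/(-206097 - 247192) - 89*(1 - 89)/(-45217) = -366847/(-453289) - 89*(-88)*(-1/45217) = -366847*(-1/453289) + 7832*(-1/45217) = 366847/453289 - 7832/45217 = 13037561351/20496368713 ≈ 0.63609)
1/j = 1/(13037561351/20496368713) = 20496368713/13037561351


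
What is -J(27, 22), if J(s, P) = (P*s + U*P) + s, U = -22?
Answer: -137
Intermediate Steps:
J(s, P) = s - 22*P + P*s (J(s, P) = (P*s - 22*P) + s = (-22*P + P*s) + s = s - 22*P + P*s)
-J(27, 22) = -(27 - 22*22 + 22*27) = -(27 - 484 + 594) = -1*137 = -137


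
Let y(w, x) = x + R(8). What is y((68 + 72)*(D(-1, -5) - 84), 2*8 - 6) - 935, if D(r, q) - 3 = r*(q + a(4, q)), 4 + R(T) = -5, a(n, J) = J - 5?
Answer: -934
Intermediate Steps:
a(n, J) = -5 + J
R(T) = -9 (R(T) = -4 - 5 = -9)
D(r, q) = 3 + r*(-5 + 2*q) (D(r, q) = 3 + r*(q + (-5 + q)) = 3 + r*(-5 + 2*q))
y(w, x) = -9 + x (y(w, x) = x - 9 = -9 + x)
y((68 + 72)*(D(-1, -5) - 84), 2*8 - 6) - 935 = (-9 + (2*8 - 6)) - 935 = (-9 + (16 - 6)) - 935 = (-9 + 10) - 935 = 1 - 935 = -934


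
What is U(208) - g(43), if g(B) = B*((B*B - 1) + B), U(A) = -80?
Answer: -81393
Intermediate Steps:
g(B) = B*(-1 + B + B²) (g(B) = B*((B² - 1) + B) = B*((-1 + B²) + B) = B*(-1 + B + B²))
U(208) - g(43) = -80 - 43*(-1 + 43 + 43²) = -80 - 43*(-1 + 43 + 1849) = -80 - 43*1891 = -80 - 1*81313 = -80 - 81313 = -81393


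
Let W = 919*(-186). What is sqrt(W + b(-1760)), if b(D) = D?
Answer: I*sqrt(172694) ≈ 415.56*I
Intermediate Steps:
W = -170934
sqrt(W + b(-1760)) = sqrt(-170934 - 1760) = sqrt(-172694) = I*sqrt(172694)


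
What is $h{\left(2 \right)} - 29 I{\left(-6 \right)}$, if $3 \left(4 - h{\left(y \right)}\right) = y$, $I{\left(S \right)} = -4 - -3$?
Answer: $\frac{97}{3} \approx 32.333$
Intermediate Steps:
$I{\left(S \right)} = -1$ ($I{\left(S \right)} = -4 + 3 = -1$)
$h{\left(y \right)} = 4 - \frac{y}{3}$
$h{\left(2 \right)} - 29 I{\left(-6 \right)} = \left(4 - \frac{2}{3}\right) - -29 = \left(4 - \frac{2}{3}\right) + 29 = \frac{10}{3} + 29 = \frac{97}{3}$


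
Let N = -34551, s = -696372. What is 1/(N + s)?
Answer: -1/730923 ≈ -1.3681e-6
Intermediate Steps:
1/(N + s) = 1/(-34551 - 696372) = 1/(-730923) = -1/730923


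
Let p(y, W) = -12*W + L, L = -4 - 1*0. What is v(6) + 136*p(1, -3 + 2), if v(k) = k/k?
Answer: 1089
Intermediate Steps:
L = -4 (L = -4 + 0 = -4)
v(k) = 1
p(y, W) = -4 - 12*W (p(y, W) = -12*W - 4 = -4 - 12*W)
v(6) + 136*p(1, -3 + 2) = 1 + 136*(-4 - 12*(-3 + 2)) = 1 + 136*(-4 - 12*(-1)) = 1 + 136*(-4 + 12) = 1 + 136*8 = 1 + 1088 = 1089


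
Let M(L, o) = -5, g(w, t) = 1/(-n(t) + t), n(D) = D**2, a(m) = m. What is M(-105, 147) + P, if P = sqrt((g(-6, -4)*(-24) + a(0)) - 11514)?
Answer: -5 + 6*I*sqrt(7995)/5 ≈ -5.0 + 107.3*I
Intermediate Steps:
g(w, t) = 1/(t - t**2) (g(w, t) = 1/(-t**2 + t) = 1/(t - t**2))
P = 6*I*sqrt(7995)/5 (P = sqrt((-1/(-4*(-1 - 4))*(-24) + 0) - 11514) = sqrt((-1*(-1/4)/(-5)*(-24) + 0) - 11514) = sqrt((-1*(-1/4)*(-1/5)*(-24) + 0) - 11514) = sqrt((-1/20*(-24) + 0) - 11514) = sqrt((6/5 + 0) - 11514) = sqrt(6/5 - 11514) = sqrt(-57564/5) = 6*I*sqrt(7995)/5 ≈ 107.3*I)
M(-105, 147) + P = -5 + 6*I*sqrt(7995)/5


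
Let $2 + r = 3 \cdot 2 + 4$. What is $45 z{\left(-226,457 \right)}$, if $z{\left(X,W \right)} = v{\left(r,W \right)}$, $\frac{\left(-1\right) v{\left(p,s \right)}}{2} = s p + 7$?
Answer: $-329670$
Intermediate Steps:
$r = 8$ ($r = -2 + \left(3 \cdot 2 + 4\right) = -2 + \left(6 + 4\right) = -2 + 10 = 8$)
$v{\left(p,s \right)} = -14 - 2 p s$ ($v{\left(p,s \right)} = - 2 \left(s p + 7\right) = - 2 \left(p s + 7\right) = - 2 \left(7 + p s\right) = -14 - 2 p s$)
$z{\left(X,W \right)} = -14 - 16 W$
$45 z{\left(-226,457 \right)} = 45 \left(-14 - 7312\right) = 45 \left(-7326\right) = -329670$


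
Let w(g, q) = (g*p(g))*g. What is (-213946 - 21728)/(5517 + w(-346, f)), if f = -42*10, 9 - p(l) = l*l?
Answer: 235674/14330837695 ≈ 1.6445e-5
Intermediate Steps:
p(l) = 9 - l² (p(l) = 9 - l*l = 9 - l²)
f = -420
w(g, q) = g²*(9 - g²) (w(g, q) = (g*(9 - g²))*g = g²*(9 - g²))
(-213946 - 21728)/(5517 + w(-346, f)) = (-213946 - 21728)/(5517 + (-346)²*(9 - 1*(-346)²)) = -235674/(5517 + 119716*(9 - 1*119716)) = -235674/(5517 + 119716*(9 - 119716)) = -235674/(5517 + 119716*(-119707)) = -235674/(5517 - 14330843212) = -235674/(-14330837695) = -235674*(-1/14330837695) = 235674/14330837695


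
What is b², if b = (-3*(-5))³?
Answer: 11390625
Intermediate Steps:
b = 3375 (b = 15³ = 3375)
b² = 3375² = 11390625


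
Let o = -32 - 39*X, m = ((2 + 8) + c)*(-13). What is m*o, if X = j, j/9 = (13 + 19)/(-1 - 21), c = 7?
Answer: -1163344/11 ≈ -1.0576e+5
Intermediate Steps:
j = -144/11 (j = 9*((13 + 19)/(-1 - 21)) = 9*(32/(-22)) = 9*(32*(-1/22)) = 9*(-16/11) = -144/11 ≈ -13.091)
X = -144/11 ≈ -13.091
m = -221 (m = ((2 + 8) + 7)*(-13) = (10 + 7)*(-13) = 17*(-13) = -221)
o = 5264/11 (o = -32 - 39*(-144/11) = -32 + 5616/11 = 5264/11 ≈ 478.55)
m*o = -221*5264/11 = -1163344/11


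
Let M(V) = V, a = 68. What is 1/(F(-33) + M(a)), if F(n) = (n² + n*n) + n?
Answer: 1/2213 ≈ 0.00045188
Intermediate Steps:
F(n) = n + 2*n² (F(n) = (n² + n²) + n = 2*n² + n = n + 2*n²)
1/(F(-33) + M(a)) = 1/(-33*(1 + 2*(-33)) + 68) = 1/(-33*(1 - 66) + 68) = 1/(-33*(-65) + 68) = 1/(2145 + 68) = 1/2213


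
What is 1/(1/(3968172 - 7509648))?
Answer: -3541476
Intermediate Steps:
1/(1/(3968172 - 7509648)) = 1/(1/(-3541476)) = 1/(-1/3541476) = -3541476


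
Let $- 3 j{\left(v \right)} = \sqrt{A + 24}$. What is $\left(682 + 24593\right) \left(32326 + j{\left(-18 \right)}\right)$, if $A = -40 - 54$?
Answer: $817039650 - 8425 i \sqrt{70} \approx 8.1704 \cdot 10^{8} - 70489.0 i$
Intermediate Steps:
$A = -94$ ($A = -40 - 54 = -94$)
$j{\left(v \right)} = - \frac{i \sqrt{70}}{3}$ ($j{\left(v \right)} = - \frac{\sqrt{-94 + 24}}{3} = - \frac{\sqrt{-70}}{3} = - \frac{i \sqrt{70}}{3}$)
$\left(682 + 24593\right) \left(32326 + j{\left(-18 \right)}\right) = \left(682 + 24593\right) \left(32326 - \frac{i \sqrt{70}}{3}\right) = 25275 \left(32326 - \frac{i \sqrt{70}}{3}\right) = 817039650 - 8425 i \sqrt{70}$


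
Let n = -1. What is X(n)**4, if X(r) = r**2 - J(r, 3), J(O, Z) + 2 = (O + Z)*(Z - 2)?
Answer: 1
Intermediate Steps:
J(O, Z) = -2 + (-2 + Z)*(O + Z) (J(O, Z) = -2 + (O + Z)*(Z - 2) = -2 + (O + Z)*(-2 + Z) = -2 + (-2 + Z)*(O + Z))
X(r) = -1 + r**2 - r (X(r) = r**2 - (-2 + 3**2 - 2*r - 2*3 + r*3) = r**2 - (-2 + 9 - 2*r - 6 + 3*r) = r**2 - (1 + r) = r**2 + (-1 - r) = -1 + r**2 - r)
X(n)**4 = (-1 + (-1)**2 - 1*(-1))**4 = (-1 + 1 + 1)**4 = 1**4 = 1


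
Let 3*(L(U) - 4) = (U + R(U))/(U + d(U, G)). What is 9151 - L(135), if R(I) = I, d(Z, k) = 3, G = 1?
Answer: 210366/23 ≈ 9146.3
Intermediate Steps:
L(U) = 4 + 2*U/(3*(3 + U)) (L(U) = 4 + ((U + U)/(U + 3))/3 = 4 + ((2*U)/(3 + U))/3 = 4 + (2*U/(3 + U))/3 = 4 + 2*U/(3*(3 + U)))
9151 - L(135) = 9151 - 2*(18 + 7*135)/(3*(3 + 135)) = 9151 - 2*(18 + 945)/(3*138) = 9151 - 2*963/(3*138) = 9151 - 1*107/23 = 9151 - 107/23 = 210366/23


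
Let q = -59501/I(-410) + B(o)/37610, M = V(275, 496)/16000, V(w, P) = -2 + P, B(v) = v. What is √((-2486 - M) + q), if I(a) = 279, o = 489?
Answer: I*√13209336140189054315/69954600 ≈ 51.955*I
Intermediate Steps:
M = 247/8000 (M = (-2 + 496)/16000 = 494*(1/16000) = 247/8000 ≈ 0.030875)
q = -2237696179/10493190 (q = -59501/279 + 489/37610 = -2237696179/10493190 ≈ -213.25)
√((-2486 - M) + q) = √((-2486 - 1*247/8000) - 2237696179/10493190) = √((-2486 - 247/8000) - 2237696179/10493190) = √(-19888247/8000 - 2237696179/10493190) = √(-22659272396993/8394552000) = I*√13209336140189054315/69954600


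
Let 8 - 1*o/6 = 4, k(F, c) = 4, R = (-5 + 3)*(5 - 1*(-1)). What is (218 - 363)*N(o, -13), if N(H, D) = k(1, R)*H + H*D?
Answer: 31320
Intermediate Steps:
R = -12 (R = -2*(5 + 1) = -2*6 = -12)
o = 24 (o = 48 - 6*4 = 48 - 24 = 24)
N(H, D) = 4*H + D*H (N(H, D) = 4*H + H*D = 4*H + D*H)
(218 - 363)*N(o, -13) = (218 - 363)*(24*(4 - 13)) = -3480*(-9) = -145*(-216) = 31320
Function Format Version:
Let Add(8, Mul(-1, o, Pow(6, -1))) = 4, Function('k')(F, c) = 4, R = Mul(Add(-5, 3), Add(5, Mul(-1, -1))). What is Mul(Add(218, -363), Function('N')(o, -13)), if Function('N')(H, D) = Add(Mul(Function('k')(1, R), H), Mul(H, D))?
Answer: 31320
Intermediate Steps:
R = -12 (R = Mul(-2, Add(5, 1)) = Mul(-2, 6) = -12)
o = 24 (o = Add(48, Mul(-6, 4)) = Add(48, -24) = 24)
Function('N')(H, D) = Add(Mul(4, H), Mul(D, H)) (Function('N')(H, D) = Add(Mul(4, H), Mul(H, D)) = Add(Mul(4, H), Mul(D, H)))
Mul(Add(218, -363), Function('N')(o, -13)) = Mul(Add(218, -363), Mul(24, Add(4, -13))) = Mul(-145, Mul(24, -9)) = Mul(-145, -216) = 31320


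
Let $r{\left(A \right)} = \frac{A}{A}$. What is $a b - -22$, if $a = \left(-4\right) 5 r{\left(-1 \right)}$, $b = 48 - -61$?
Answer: $-2158$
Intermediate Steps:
$r{\left(A \right)} = 1$
$b = 109$ ($b = 48 + 61 = 109$)
$a = -20$ ($a = \left(-4\right) 5 \cdot 1 = \left(-20\right) 1 = -20$)
$a b - -22 = \left(-20\right) 109 - -22 = -2180 + \left(-4 + 26\right) = -2180 + 22 = -2158$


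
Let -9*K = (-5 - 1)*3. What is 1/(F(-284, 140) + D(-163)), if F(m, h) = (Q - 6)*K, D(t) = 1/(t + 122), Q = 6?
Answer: -41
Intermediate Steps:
K = 2 (K = -(-5 - 1)*3/9 = -(-2)*3/3 = -⅑*(-18) = 2)
D(t) = 1/(122 + t)
F(m, h) = 0 (F(m, h) = (6 - 6)*2 = 0*2 = 0)
1/(F(-284, 140) + D(-163)) = 1/(0 + 1/(122 - 163)) = 1/(0 + 1/(-41)) = 1/(0 - 1/41) = 1/(-1/41) = -41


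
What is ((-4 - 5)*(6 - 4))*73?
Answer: -1314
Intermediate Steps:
((-4 - 5)*(6 - 4))*73 = -9*2*73 = -18*73 = -1314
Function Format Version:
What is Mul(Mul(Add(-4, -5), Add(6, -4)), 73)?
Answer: -1314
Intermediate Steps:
Mul(Mul(Add(-4, -5), Add(6, -4)), 73) = Mul(Mul(-9, 2), 73) = Mul(-18, 73) = -1314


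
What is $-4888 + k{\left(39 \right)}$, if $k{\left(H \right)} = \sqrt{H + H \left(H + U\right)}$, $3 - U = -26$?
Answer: $-4888 + 3 \sqrt{299} \approx -4836.1$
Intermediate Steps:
$U = 29$ ($U = 3 - -26 = 3 + 26 = 29$)
$k{\left(H \right)} = \sqrt{H + H \left(29 + H\right)}$ ($k{\left(H \right)} = \sqrt{H + H \left(H + 29\right)} = \sqrt{H + H \left(29 + H\right)}$)
$-4888 + k{\left(39 \right)} = -4888 + \sqrt{39 \left(30 + 39\right)} = -4888 + \sqrt{39 \cdot 69} = -4888 + \sqrt{2691} = -4888 + 3 \sqrt{299}$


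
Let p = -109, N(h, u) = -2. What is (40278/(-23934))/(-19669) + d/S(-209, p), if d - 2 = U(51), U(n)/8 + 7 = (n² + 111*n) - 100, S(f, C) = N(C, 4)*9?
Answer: -2559431888644/706136769 ≈ -3624.6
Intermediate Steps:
S(f, C) = -18 (S(f, C) = -2*9 = -18)
U(n) = -856 + 8*n² + 888*n (U(n) = -56 + 8*((n² + 111*n) - 100) = -56 + 8*(-100 + n² + 111*n) = -56 + (-800 + 8*n² + 888*n) = -856 + 8*n² + 888*n)
d = 65242 (d = 2 + (-856 + 8*51² + 888*51) = 2 + (-856 + 8*2601 + 45288) = 2 + (-856 + 20808 + 45288) = 2 + 65240 = 65242)
(40278/(-23934))/(-19669) + d/S(-209, p) = (40278/(-23934))/(-19669) + 65242/(-18) = (40278*(-1/23934))*(-1/19669) + 65242*(-1/18) = -6713/3989*(-1/19669) - 32621/9 = 6713/78459641 - 32621/9 = -2559431888644/706136769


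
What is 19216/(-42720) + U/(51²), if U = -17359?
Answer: -16490777/2314890 ≈ -7.1238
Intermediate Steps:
19216/(-42720) + U/(51²) = 19216/(-42720) - 17359/(51²) = 19216*(-1/42720) - 17359/2601 = -1201/2670 - 17359*1/2601 = -1201/2670 - 17359/2601 = -16490777/2314890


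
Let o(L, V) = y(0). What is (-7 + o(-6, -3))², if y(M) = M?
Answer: 49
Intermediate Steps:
o(L, V) = 0
(-7 + o(-6, -3))² = (-7 + 0)² = (-7)² = 49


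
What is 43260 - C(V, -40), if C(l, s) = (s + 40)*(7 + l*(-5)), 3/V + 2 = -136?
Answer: 43260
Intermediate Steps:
V = -1/46 (V = 3/(-2 - 136) = 3/(-138) = 3*(-1/138) = -1/46 ≈ -0.021739)
C(l, s) = (7 - 5*l)*(40 + s) (C(l, s) = (40 + s)*(7 - 5*l) = (7 - 5*l)*(40 + s))
43260 - C(V, -40) = 43260 - (280 - 200*(-1/46) + 7*(-40) - 5*(-1/46)*(-40)) = 43260 - (280 + 100/23 - 280 - 100/23) = 43260 - 1*0 = 43260 + 0 = 43260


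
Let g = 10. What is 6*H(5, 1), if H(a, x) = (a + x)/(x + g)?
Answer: 36/11 ≈ 3.2727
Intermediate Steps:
H(a, x) = (a + x)/(10 + x) (H(a, x) = (a + x)/(x + 10) = (a + x)/(10 + x))
6*H(5, 1) = 6*((5 + 1)/(10 + 1)) = 6*(6/11) = 36/11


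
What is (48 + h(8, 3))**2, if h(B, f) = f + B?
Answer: 3481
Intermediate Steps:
h(B, f) = B + f
(48 + h(8, 3))**2 = (48 + (8 + 3))**2 = (48 + 11)**2 = 59**2 = 3481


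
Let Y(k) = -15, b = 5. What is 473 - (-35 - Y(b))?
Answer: 493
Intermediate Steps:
473 - (-35 - Y(b)) = 473 - (-35 - 1*(-15)) = 473 - (-35 + 15) = 473 - 1*(-20) = 473 + 20 = 493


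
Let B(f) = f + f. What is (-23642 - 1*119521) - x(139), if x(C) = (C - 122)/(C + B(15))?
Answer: -24194564/169 ≈ -1.4316e+5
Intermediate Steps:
B(f) = 2*f
x(C) = (-122 + C)/(30 + C) (x(C) = (C - 122)/(C + 2*15) = (-122 + C)/(C + 30) = (-122 + C)/(30 + C))
(-23642 - 1*119521) - x(139) = (-23642 - 1*119521) - (-122 + 139)/(30 + 139) = (-23642 - 119521) - 17/169 = -143163 - 17/169 = -24194564/169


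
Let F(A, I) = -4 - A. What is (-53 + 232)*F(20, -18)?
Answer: -4296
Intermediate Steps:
(-53 + 232)*F(20, -18) = (-53 + 232)*(-4 - 1*20) = 179*(-4 - 20) = 179*(-24) = -4296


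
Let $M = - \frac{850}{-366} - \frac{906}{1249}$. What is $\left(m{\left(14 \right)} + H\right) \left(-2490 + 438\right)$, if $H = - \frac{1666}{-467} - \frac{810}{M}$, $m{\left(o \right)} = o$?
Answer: $\frac{171270913758264}{170467609} \approx 1.0047 \cdot 10^{6}$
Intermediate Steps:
$M = \frac{365027}{228567}$ ($M = \left(-850\right) \left(- \frac{1}{366}\right) - \frac{906}{1249} = \frac{425}{183} - \frac{906}{1249} = \frac{365027}{228567} \approx 1.597$)
$H = - \frac{85851904108}{170467609}$ ($H = - \frac{1666}{-467} - \frac{810}{\frac{365027}{228567}} = \left(-1666\right) \left(- \frac{1}{467}\right) - \frac{185139270}{365027} = \frac{1666}{467} - \frac{185139270}{365027} = - \frac{85851904108}{170467609} \approx -503.63$)
$\left(m{\left(14 \right)} + H\right) \left(-2490 + 438\right) = \left(14 - \frac{85851904108}{170467609}\right) \left(-2490 + 438\right) = \left(- \frac{83465357582}{170467609}\right) \left(-2052\right) = \frac{171270913758264}{170467609}$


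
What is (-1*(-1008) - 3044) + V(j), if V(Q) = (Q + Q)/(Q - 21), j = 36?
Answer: -10156/5 ≈ -2031.2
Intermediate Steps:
V(Q) = 2*Q/(-21 + Q) (V(Q) = (2*Q)/(-21 + Q) = 2*Q/(-21 + Q))
(-1*(-1008) - 3044) + V(j) = (-1*(-1008) - 3044) + 2*36/(-21 + 36) = (1008 - 3044) + 2*36/15 = -2036 + 2*36*(1/15) = -2036 + 24/5 = -10156/5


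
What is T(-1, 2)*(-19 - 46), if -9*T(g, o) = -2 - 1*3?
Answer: -325/9 ≈ -36.111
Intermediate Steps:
T(g, o) = 5/9 (T(g, o) = -(-2 - 1*3)/9 = -(-2 - 3)/9 = -⅑*(-5) = 5/9)
T(-1, 2)*(-19 - 46) = 5*(-19 - 46)/9 = (5/9)*(-65) = -325/9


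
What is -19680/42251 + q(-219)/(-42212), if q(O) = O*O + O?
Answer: -1423939701/891749606 ≈ -1.5968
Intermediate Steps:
q(O) = O + O**2 (q(O) = O**2 + O = O + O**2)
-19680/42251 + q(-219)/(-42212) = -19680/42251 - 219*(1 - 219)/(-42212) = -19680*1/42251 - 219*(-218)*(-1/42212) = -19680/42251 + 47742*(-1/42212) = -19680/42251 - 23871/21106 = -1423939701/891749606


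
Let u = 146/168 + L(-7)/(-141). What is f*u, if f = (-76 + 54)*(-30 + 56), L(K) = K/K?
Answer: -486629/987 ≈ -493.04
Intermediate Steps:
L(K) = 1
f = -572 (f = -22*26 = -572)
u = 3403/3948 (u = 146/168 + 1/(-141) = 146*(1/168) + 1*(-1/141) = 73/84 - 1/141 = 3403/3948 ≈ 0.86196)
f*u = -572*3403/3948 = -486629/987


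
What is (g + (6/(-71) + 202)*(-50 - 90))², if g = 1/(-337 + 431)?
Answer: 35593232896332721/44542276 ≈ 7.9909e+8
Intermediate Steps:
g = 1/94 ≈ 0.010638
(g + (6/(-71) + 202)*(-50 - 90))² = (1/94 + (6/(-71) + 202)*(-50 - 90))² = (1/94 + (6*(-1/71) + 202)*(-140))² = (1/94 + (-6/71 + 202)*(-140))² = (1/94 + (14336/71)*(-140))² = (1/94 - 2007040/71)² = (-188661689/6674)² = 35593232896332721/44542276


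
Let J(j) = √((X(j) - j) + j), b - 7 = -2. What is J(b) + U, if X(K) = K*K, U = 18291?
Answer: 18296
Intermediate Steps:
X(K) = K²
b = 5 (b = 7 - 2 = 5)
J(j) = √(j²) (J(j) = √((j² - j) + j) = √(j²))
J(b) + U = √(5²) + 18291 = √25 + 18291 = 5 + 18291 = 18296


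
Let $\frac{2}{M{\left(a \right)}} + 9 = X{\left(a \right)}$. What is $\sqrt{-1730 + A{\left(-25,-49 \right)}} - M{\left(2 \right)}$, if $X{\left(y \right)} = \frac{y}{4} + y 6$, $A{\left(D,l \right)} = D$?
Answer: $- \frac{4}{7} + 3 i \sqrt{195} \approx -0.57143 + 41.893 i$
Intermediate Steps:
$X{\left(y \right)} = \frac{25 y}{4}$ ($X{\left(y \right)} = y \frac{1}{4} + 6 y = \frac{y}{4} + 6 y = \frac{25 y}{4}$)
$M{\left(a \right)} = \frac{2}{-9 + \frac{25 a}{4}}$
$\sqrt{-1730 + A{\left(-25,-49 \right)}} - M{\left(2 \right)} = \sqrt{-1730 - 25} - \frac{8}{-36 + 25 \cdot 2} = \sqrt{-1755} - \frac{8}{-36 + 50} = 3 i \sqrt{195} - \frac{8}{14} = 3 i \sqrt{195} - 8 \cdot \frac{1}{14} = 3 i \sqrt{195} - \frac{4}{7} = - \frac{4}{7} + 3 i \sqrt{195}$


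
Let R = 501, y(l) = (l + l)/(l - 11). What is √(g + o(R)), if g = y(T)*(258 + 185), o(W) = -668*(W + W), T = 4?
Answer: 32*I*√32053/7 ≈ 818.44*I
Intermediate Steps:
y(l) = 2*l/(-11 + l) (y(l) = (2*l)/(-11 + l) = 2*l/(-11 + l))
o(W) = -1336*W
g = -3544/7 (g = (2*4/(-11 + 4))*(258 + 185) = (2*4/(-7))*443 = (2*4*(-⅐))*443 = -8/7*443 = -3544/7 ≈ -506.29)
√(g + o(R)) = √(-3544/7 - 1336*501) = √(-3544/7 - 669336) = √(-4688896/7) = 32*I*√32053/7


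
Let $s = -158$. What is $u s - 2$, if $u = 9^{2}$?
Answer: $-12800$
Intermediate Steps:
$u = 81$
$u s - 2 = 81 \left(-158\right) - 2 = -12798 - 2 = -12800$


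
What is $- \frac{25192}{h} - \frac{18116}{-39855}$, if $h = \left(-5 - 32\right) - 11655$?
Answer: $\frac{303959858}{116496165} \approx 2.6092$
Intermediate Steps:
$h = -11692$ ($h = -37 - 11655 = -11692$)
$- \frac{25192}{h} - \frac{18116}{-39855} = - \frac{25192}{-11692} - \frac{18116}{-39855} = \left(-25192\right) \left(- \frac{1}{11692}\right) - - \frac{18116}{39855} = \frac{6298}{2923} + \frac{18116}{39855} = \frac{303959858}{116496165}$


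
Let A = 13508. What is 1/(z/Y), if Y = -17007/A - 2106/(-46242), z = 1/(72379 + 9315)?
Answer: -1720089513309/17351026 ≈ -99135.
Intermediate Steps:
z = 1/81694 ≈ 1.2241e-5
Y = -42110547/34702052 (Y = -17007/13508 - 2106/(-46242) = -17007*1/13508 - 2106*(-1/46242) = -17007/13508 + 117/2569 = -42110547/34702052 ≈ -1.2135)
1/(z/Y) = 1/(1/(81694*(-42110547/34702052))) = 1/((1/81694)*(-34702052/42110547)) = 1/(-17351026/1720089513309) = -1720089513309/17351026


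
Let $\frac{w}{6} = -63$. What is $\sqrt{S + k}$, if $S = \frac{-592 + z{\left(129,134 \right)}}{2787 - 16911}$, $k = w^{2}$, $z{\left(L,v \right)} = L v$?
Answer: $\frac{\sqrt{7125829611582}}{7062} \approx 378.0$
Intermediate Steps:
$w = -378$ ($w = 6 \left(-63\right) = -378$)
$k = 142884$ ($k = \left(-378\right)^{2} = 142884$)
$S = - \frac{8347}{7062}$ ($S = \frac{-592 + 129 \cdot 134}{2787 - 16911} = \frac{-592 + 17286}{-14124} = 16694 \left(- \frac{1}{14124}\right) = - \frac{8347}{7062} \approx -1.182$)
$\sqrt{S + k} = \sqrt{- \frac{8347}{7062} + 142884} = \sqrt{\frac{1009038461}{7062}} = \frac{\sqrt{7125829611582}}{7062}$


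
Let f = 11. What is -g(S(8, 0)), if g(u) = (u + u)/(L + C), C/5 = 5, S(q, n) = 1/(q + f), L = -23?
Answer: -1/19 ≈ -0.052632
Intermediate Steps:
S(q, n) = 1/(11 + q) (S(q, n) = 1/(q + 11) = 1/(11 + q))
C = 25 (C = 5*5 = 25)
g(u) = u (g(u) = (u + u)/(-23 + 25) = (2*u)/2 = (2*u)*(1/2) = u)
-g(S(8, 0)) = -1/(11 + 8) = -1/19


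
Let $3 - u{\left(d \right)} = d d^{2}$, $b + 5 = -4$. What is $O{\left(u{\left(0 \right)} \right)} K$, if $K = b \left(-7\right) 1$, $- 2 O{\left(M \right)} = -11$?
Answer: $\frac{693}{2} \approx 346.5$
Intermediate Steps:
$b = -9$ ($b = -5 - 4 = -9$)
$u{\left(d \right)} = 3 - d^{3}$ ($u{\left(d \right)} = 3 - d d^{2} = 3 - d^{3}$)
$O{\left(M \right)} = \frac{11}{2}$ ($O{\left(M \right)} = \left(- \frac{1}{2}\right) \left(-11\right) = \frac{11}{2}$)
$K = 63$ ($K = \left(-9\right) \left(-7\right) 1 = 63 \cdot 1 = 63$)
$O{\left(u{\left(0 \right)} \right)} K = \frac{11}{2} \cdot 63 = \frac{693}{2}$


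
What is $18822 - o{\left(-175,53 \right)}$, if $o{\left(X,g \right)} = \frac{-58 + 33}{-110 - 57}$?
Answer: $\frac{3143249}{167} \approx 18822.0$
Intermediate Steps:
$o{\left(X,g \right)} = \frac{25}{167}$ ($o{\left(X,g \right)} = - \frac{25}{-167} = \left(-25\right) \left(- \frac{1}{167}\right) = \frac{25}{167}$)
$18822 - o{\left(-175,53 \right)} = 18822 - \frac{25}{167} = \frac{3143249}{167}$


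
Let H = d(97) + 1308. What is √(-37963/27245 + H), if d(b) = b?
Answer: √1041883183190/27245 ≈ 37.465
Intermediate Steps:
H = 1405 (H = 97 + 1308 = 1405)
√(-37963/27245 + H) = √(-37963/27245 + 1405) = √(38241262/27245) = √1041883183190/27245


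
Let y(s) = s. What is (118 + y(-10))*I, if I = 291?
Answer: 31428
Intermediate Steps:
(118 + y(-10))*I = (118 - 10)*291 = 108*291 = 31428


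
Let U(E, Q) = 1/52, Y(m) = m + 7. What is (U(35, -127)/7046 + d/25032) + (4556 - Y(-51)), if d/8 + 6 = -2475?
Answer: 1757572532459/382146856 ≈ 4599.2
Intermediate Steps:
Y(m) = 7 + m
d = -19848 (d = -48 + 8*(-2475) = -48 - 19800 = -19848)
U(E, Q) = 1/52
(U(35, -127)/7046 + d/25032) + (4556 - Y(-51)) = ((1/52)/7046 - 19848/25032) + (4556 - (7 - 51)) = ((1/52)*(1/7046) - 19848*1/25032) + (4556 - 1*(-44)) = (1/366392 - 827/1043) + (4556 + 44) = -303005141/382146856 + 4600 = 1757572532459/382146856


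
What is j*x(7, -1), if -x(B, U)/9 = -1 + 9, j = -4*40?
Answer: 11520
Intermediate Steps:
j = -160
x(B, U) = -72 (x(B, U) = -9*(-1 + 9) = -9*8 = -72)
j*x(7, -1) = -160*(-72) = 11520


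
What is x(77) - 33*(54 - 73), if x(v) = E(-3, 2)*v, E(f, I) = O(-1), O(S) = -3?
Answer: 396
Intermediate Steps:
E(f, I) = -3
x(v) = -3*v
x(77) - 33*(54 - 73) = -3*77 - 33*(54 - 73) = -231 - 33*(-19) = -231 + 627 = 396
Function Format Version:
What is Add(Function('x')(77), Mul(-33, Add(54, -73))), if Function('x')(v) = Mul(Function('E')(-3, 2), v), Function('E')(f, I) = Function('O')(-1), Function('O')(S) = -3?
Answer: 396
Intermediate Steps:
Function('E')(f, I) = -3
Function('x')(v) = Mul(-3, v)
Add(Function('x')(77), Mul(-33, Add(54, -73))) = Add(Mul(-3, 77), Mul(-33, Add(54, -73))) = Add(-231, Mul(-33, -19)) = Add(-231, 627) = 396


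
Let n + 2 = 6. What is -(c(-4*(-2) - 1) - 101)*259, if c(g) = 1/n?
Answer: 104377/4 ≈ 26094.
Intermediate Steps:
n = 4 (n = -2 + 6 = 4)
c(g) = ¼ (c(g) = 1/4 = ¼)
-(c(-4*(-2) - 1) - 101)*259 = -(¼ - 101)*259 = -(-403)*259/4 = -1*(-104377/4) = 104377/4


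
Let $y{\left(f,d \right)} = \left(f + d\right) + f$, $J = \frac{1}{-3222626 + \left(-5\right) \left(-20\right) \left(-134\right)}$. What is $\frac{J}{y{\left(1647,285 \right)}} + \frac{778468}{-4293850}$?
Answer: $- \frac{4508005842623561}{24865120824658950} \approx -0.1813$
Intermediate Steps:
$J = - \frac{1}{3236026}$ ($J = \frac{1}{-3222626 + 100 \left(-134\right)} = \frac{1}{-3222626 - 13400} = \frac{1}{-3236026} = - \frac{1}{3236026} \approx -3.0902 \cdot 10^{-7}$)
$y{\left(f,d \right)} = d + 2 f$ ($y{\left(f,d \right)} = \left(d + f\right) + f = d + 2 f$)
$\frac{J}{y{\left(1647,285 \right)}} + \frac{778468}{-4293850} = - \frac{1}{3236026 \left(285 + 2 \cdot 1647\right)} + \frac{778468}{-4293850} = - \frac{1}{3236026 \left(285 + 3294\right)} + 778468 \left(- \frac{1}{4293850}\right) = - \frac{1}{3236026 \cdot 3579} - \frac{389234}{2146925} = \left(- \frac{1}{3236026}\right) \frac{1}{3579} - \frac{389234}{2146925} = - \frac{1}{11581737054} - \frac{389234}{2146925} = - \frac{4508005842623561}{24865120824658950}$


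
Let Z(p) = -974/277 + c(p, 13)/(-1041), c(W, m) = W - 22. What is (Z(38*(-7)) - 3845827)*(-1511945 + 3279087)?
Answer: -653237040808498458/96119 ≈ -6.7961e+12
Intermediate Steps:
c(W, m) = -22 + W
Z(p) = -1007840/288357 - p/1041 (Z(p) = -974/277 + (-22 + p)/(-1041) = -974*1/277 + (-22 + p)*(-1/1041) = -974/277 + (22/1041 - p/1041) = -1007840/288357 - p/1041)
(Z(38*(-7)) - 3845827)*(-1511945 + 3279087) = ((-1007840/288357 - 38*(-7)/1041) - 3845827)*(-1511945 + 3279087) = ((-1007840/288357 - 1/1041*(-266)) - 3845827)*1767142 = ((-1007840/288357 + 266/1041) - 3845827)*1767142 = (-311386/96119 - 3845827)*1767142 = -369657356799/96119*1767142 = -653237040808498458/96119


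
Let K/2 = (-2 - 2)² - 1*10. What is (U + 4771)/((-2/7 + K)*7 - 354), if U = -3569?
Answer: -601/136 ≈ -4.4191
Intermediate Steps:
K = 12 (K = 2*((-2 - 2)² - 1*10) = 2*((-4)² - 10) = 2*(16 - 10) = 2*6 = 12)
(U + 4771)/((-2/7 + K)*7 - 354) = (-3569 + 4771)/((-2/7 + 12)*7 - 354) = 1202/((-2*⅐ + 12)*7 - 354) = 1202/((-2/7 + 12)*7 - 354) = 1202/((82/7)*7 - 354) = 1202/(82 - 354) = 1202/(-272) = 1202*(-1/272) = -601/136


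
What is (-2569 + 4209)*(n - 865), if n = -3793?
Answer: -7639120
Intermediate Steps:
(-2569 + 4209)*(n - 865) = (-2569 + 4209)*(-3793 - 865) = 1640*(-4658) = -7639120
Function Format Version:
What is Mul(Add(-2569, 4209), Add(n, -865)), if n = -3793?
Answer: -7639120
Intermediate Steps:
Mul(Add(-2569, 4209), Add(n, -865)) = Mul(Add(-2569, 4209), Add(-3793, -865)) = Mul(1640, -4658) = -7639120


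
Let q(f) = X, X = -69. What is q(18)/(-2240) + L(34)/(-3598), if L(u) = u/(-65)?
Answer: 231617/7483840 ≈ 0.030949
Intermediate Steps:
L(u) = -u/65 (L(u) = u*(-1/65) = -u/65)
q(f) = -69
q(18)/(-2240) + L(34)/(-3598) = -69/(-2240) - 1/65*34/(-3598) = -69*(-1/2240) - 34/65*(-1/3598) = 69/2240 + 17/116935 = 231617/7483840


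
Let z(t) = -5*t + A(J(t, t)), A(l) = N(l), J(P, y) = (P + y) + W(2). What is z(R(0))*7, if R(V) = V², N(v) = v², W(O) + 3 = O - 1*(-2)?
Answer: 7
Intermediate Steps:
W(O) = -1 + O (W(O) = -3 + (O - 1*(-2)) = -3 + (O + 2) = -3 + (2 + O) = -1 + O)
J(P, y) = 1 + P + y (J(P, y) = (P + y) + (-1 + 2) = (P + y) + 1 = 1 + P + y)
A(l) = l²
z(t) = (1 + 2*t)² - 5*t (z(t) = -5*t + (1 + t + t)² = -5*t + (1 + 2*t)² = (1 + 2*t)² - 5*t)
z(R(0))*7 = (1 - 1*0² + 4*(0²)²)*7 = (1 - 1*0 + 4*0²)*7 = (1 + 0 + 4*0)*7 = (1 + 0 + 0)*7 = 1*7 = 7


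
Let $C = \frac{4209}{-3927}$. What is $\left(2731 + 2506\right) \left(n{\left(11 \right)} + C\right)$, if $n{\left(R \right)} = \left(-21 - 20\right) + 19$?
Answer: $- \frac{158162637}{1309} \approx -1.2083 \cdot 10^{5}$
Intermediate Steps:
$C = - \frac{1403}{1309}$ ($C = 4209 \left(- \frac{1}{3927}\right) = - \frac{1403}{1309} \approx -1.0718$)
$n{\left(R \right)} = -22$ ($n{\left(R \right)} = -41 + 19 = -22$)
$\left(2731 + 2506\right) \left(n{\left(11 \right)} + C\right) = \left(2731 + 2506\right) \left(-22 - \frac{1403}{1309}\right) = 5237 \left(- \frac{30201}{1309}\right) = - \frac{158162637}{1309}$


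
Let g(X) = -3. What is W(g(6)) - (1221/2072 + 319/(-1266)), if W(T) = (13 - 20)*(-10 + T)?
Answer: 3213811/35448 ≈ 90.663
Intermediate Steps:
W(T) = 70 - 7*T (W(T) = -7*(-10 + T) = 70 - 7*T)
W(g(6)) - (1221/2072 + 319/(-1266)) = (70 - 7*(-3)) - (1221/2072 + 319/(-1266)) = (70 + 21) - (1221*(1/2072) + 319*(-1/1266)) = 91 - (33/56 - 319/1266) = 91 - 1*11957/35448 = 91 - 11957/35448 = 3213811/35448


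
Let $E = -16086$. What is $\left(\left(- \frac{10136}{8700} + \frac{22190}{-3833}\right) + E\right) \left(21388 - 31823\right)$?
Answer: $\frac{279998887912814}{1667355} \approx 1.6793 \cdot 10^{8}$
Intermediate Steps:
$\left(\left(- \frac{10136}{8700} + \frac{22190}{-3833}\right) + E\right) \left(21388 - 31823\right) = \left(\left(- \frac{10136}{8700} + \frac{22190}{-3833}\right) - 16086\right) \left(21388 - 31823\right) = \left(\left(\left(-10136\right) \frac{1}{8700} + 22190 \left(- \frac{1}{3833}\right)\right) - 16086\right) \left(-10435\right) = \left(\left(- \frac{2534}{2175} - \frac{22190}{3833}\right) - 16086\right) \left(-10435\right) = \left(- \frac{57976072}{8336775} - 16086\right) \left(-10435\right) = \left(- \frac{134163338722}{8336775}\right) \left(-10435\right) = \frac{279998887912814}{1667355}$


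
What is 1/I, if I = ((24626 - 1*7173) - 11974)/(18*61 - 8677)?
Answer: -7579/5479 ≈ -1.3833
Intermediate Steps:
I = -5479/7579 (I = ((24626 - 7173) - 11974)/(1098 - 8677) = (17453 - 11974)/(-7579) = 5479*(-1/7579) = -5479/7579 ≈ -0.72292)
1/I = 1/(-5479/7579) = -7579/5479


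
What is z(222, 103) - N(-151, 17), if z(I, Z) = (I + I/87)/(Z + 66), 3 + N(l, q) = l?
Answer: 761266/4901 ≈ 155.33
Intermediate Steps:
N(l, q) = -3 + l
z(I, Z) = 88*I/(87*(66 + Z)) (z(I, Z) = (I + I*(1/87))/(66 + Z) = (I + I/87)/(66 + Z) = (88*I/87)/(66 + Z) = 88*I/(87*(66 + Z)))
z(222, 103) - N(-151, 17) = (88/87)*222/(66 + 103) - (-3 - 151) = (88/87)*222/169 - 1*(-154) = (88/87)*222*(1/169) + 154 = 6512/4901 + 154 = 761266/4901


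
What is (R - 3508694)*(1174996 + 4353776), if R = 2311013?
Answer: -6621705177732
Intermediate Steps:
(R - 3508694)*(1174996 + 4353776) = (2311013 - 3508694)*(1174996 + 4353776) = -1197681*5528772 = -6621705177732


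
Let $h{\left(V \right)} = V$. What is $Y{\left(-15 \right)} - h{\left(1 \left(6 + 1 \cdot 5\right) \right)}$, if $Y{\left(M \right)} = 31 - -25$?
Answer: $45$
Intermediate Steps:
$Y{\left(M \right)} = 56$ ($Y{\left(M \right)} = 31 + 25 = 56$)
$Y{\left(-15 \right)} - h{\left(1 \left(6 + 1 \cdot 5\right) \right)} = 56 - 1 \left(6 + 1 \cdot 5\right) = 56 - 1 \left(6 + 5\right) = 56 - 1 \cdot 11 = 56 - 11 = 45$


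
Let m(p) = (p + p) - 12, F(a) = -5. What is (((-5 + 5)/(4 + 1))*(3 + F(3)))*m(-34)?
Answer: 0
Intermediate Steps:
m(p) = -12 + 2*p (m(p) = 2*p - 12 = -12 + 2*p)
(((-5 + 5)/(4 + 1))*(3 + F(3)))*m(-34) = (((-5 + 5)/(4 + 1))*(3 - 5))*(-12 + 2*(-34)) = ((0/5)*(-2))*(-12 - 68) = ((0*(1/5))*(-2))*(-80) = (0*(-2))*(-80) = 0*(-80) = 0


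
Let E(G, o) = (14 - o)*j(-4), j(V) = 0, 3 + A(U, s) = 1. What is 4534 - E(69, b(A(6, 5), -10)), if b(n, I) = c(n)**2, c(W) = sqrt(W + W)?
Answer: 4534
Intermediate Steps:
A(U, s) = -2 (A(U, s) = -3 + 1 = -2)
c(W) = sqrt(2)*sqrt(W) (c(W) = sqrt(2*W) = sqrt(2)*sqrt(W))
b(n, I) = 2*n (b(n, I) = (sqrt(2)*sqrt(n))**2 = 2*n)
E(G, o) = 0 (E(G, o) = (14 - o)*0 = 0)
4534 - E(69, b(A(6, 5), -10)) = 4534 - 1*0 = 4534 + 0 = 4534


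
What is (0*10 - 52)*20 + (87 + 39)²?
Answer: 14836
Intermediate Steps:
(0*10 - 52)*20 + (87 + 39)² = (0 - 52)*20 + 126² = -52*20 + 15876 = -1040 + 15876 = 14836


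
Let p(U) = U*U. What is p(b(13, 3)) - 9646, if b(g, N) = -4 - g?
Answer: -9357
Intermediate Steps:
p(U) = U²
p(b(13, 3)) - 9646 = (-4 - 1*13)² - 9646 = (-4 - 13)² - 9646 = (-17)² - 9646 = 289 - 9646 = -9357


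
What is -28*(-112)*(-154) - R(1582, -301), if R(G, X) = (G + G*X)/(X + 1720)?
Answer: -228274312/473 ≈ -4.8261e+5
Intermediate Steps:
R(G, X) = (G + G*X)/(1720 + X)
-28*(-112)*(-154) - R(1582, -301) = -28*(-112)*(-154) - 1582*(1 - 301)/(1720 - 301) = 3136*(-154) - 1582*(-300)/1419 = -482944 - 1582*(-300)/1419 = -482944 - 1*(-158200/473) = -482944 + 158200/473 = -228274312/473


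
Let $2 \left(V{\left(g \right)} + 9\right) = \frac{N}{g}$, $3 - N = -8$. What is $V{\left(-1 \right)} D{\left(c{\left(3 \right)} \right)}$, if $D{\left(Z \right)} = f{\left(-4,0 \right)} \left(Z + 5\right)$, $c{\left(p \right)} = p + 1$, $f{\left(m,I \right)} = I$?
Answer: $0$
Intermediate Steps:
$N = 11$ ($N = 3 - -8 = 3 + 8 = 11$)
$c{\left(p \right)} = 1 + p$
$D{\left(Z \right)} = 0$ ($D{\left(Z \right)} = 0 \left(Z + 5\right) = 0 \left(5 + Z\right) = 0$)
$V{\left(g \right)} = -9 + \frac{11}{2 g}$ ($V{\left(g \right)} = -9 + \frac{11 \frac{1}{g}}{2} = -9 + \frac{11}{2 g}$)
$V{\left(-1 \right)} D{\left(c{\left(3 \right)} \right)} = \left(-9 + \frac{11}{2 \left(-1\right)}\right) 0 = \left(-9 + \frac{11}{2} \left(-1\right)\right) 0 = \left(-9 - \frac{11}{2}\right) 0 = \left(- \frac{29}{2}\right) 0 = 0$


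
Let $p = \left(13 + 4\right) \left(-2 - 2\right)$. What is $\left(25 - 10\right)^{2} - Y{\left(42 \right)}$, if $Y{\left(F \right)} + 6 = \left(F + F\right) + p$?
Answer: $215$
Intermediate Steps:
$p = -68$ ($p = 17 \left(-4\right) = -68$)
$Y{\left(F \right)} = -74 + 2 F$ ($Y{\left(F \right)} = -6 + \left(\left(F + F\right) - 68\right) = -6 + \left(2 F - 68\right) = -6 + \left(-68 + 2 F\right) = -74 + 2 F$)
$\left(25 - 10\right)^{2} - Y{\left(42 \right)} = \left(25 - 10\right)^{2} - \left(-74 + 2 \cdot 42\right) = 15^{2} - \left(-74 + 84\right) = 225 - 10 = 215$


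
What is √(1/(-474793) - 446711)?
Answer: 12*I*√699314880544753/474793 ≈ 668.36*I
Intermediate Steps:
√(1/(-474793) - 446711) = √(-1/474793 - 446711) = √(-212095255824/474793) = 12*I*√699314880544753/474793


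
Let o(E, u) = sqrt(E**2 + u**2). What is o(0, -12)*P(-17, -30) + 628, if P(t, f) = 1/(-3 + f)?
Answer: 6904/11 ≈ 627.64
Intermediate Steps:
o(0, -12)*P(-17, -30) + 628 = sqrt(0**2 + (-12)**2)/(-3 - 30) + 628 = sqrt(0 + 144)/(-33) + 628 = sqrt(144)*(-1/33) + 628 = 12*(-1/33) + 628 = -4/11 + 628 = 6904/11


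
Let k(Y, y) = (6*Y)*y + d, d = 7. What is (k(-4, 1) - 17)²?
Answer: 1156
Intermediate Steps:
k(Y, y) = 7 + 6*Y*y (k(Y, y) = (6*Y)*y + 7 = 6*Y*y + 7 = 7 + 6*Y*y)
(k(-4, 1) - 17)² = ((7 + 6*(-4)*1) - 17)² = ((7 - 24) - 17)² = (-17 - 17)² = (-34)² = 1156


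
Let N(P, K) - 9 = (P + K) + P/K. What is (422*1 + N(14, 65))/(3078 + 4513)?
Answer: 33164/493415 ≈ 0.067213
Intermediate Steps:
N(P, K) = 9 + K + P + P/K (N(P, K) = 9 + ((P + K) + P/K) = 9 + ((K + P) + P/K) = 9 + (K + P + P/K) = 9 + K + P + P/K)
(422*1 + N(14, 65))/(3078 + 4513) = (422*1 + (9 + 65 + 14 + 14/65))/(3078 + 4513) = (422 + (9 + 65 + 14 + 14*(1/65)))/7591 = (422 + (9 + 65 + 14 + 14/65))*(1/7591) = (422 + 5734/65)*(1/7591) = (33164/65)*(1/7591) = 33164/493415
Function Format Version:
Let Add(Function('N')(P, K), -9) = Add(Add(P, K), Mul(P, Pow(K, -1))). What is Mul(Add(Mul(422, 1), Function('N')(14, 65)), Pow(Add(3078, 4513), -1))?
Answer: Rational(33164, 493415) ≈ 0.067213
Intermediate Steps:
Function('N')(P, K) = Add(9, K, P, Mul(P, Pow(K, -1))) (Function('N')(P, K) = Add(9, Add(Add(P, K), Mul(P, Pow(K, -1)))) = Add(9, Add(Add(K, P), Mul(P, Pow(K, -1)))) = Add(9, Add(K, P, Mul(P, Pow(K, -1)))) = Add(9, K, P, Mul(P, Pow(K, -1))))
Mul(Add(Mul(422, 1), Function('N')(14, 65)), Pow(Add(3078, 4513), -1)) = Mul(Add(Mul(422, 1), Add(9, 65, 14, Mul(14, Pow(65, -1)))), Pow(Add(3078, 4513), -1)) = Mul(Add(422, Add(9, 65, 14, Mul(14, Rational(1, 65)))), Pow(7591, -1)) = Mul(Add(422, Add(9, 65, 14, Rational(14, 65))), Rational(1, 7591)) = Mul(Add(422, Rational(5734, 65)), Rational(1, 7591)) = Mul(Rational(33164, 65), Rational(1, 7591)) = Rational(33164, 493415)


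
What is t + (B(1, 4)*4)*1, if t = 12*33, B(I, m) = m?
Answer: 412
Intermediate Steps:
t = 396
t + (B(1, 4)*4)*1 = 396 + (4*4)*1 = 396 + 16*1 = 396 + 16 = 412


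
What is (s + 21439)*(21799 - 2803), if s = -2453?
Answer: 360658056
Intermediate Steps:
(s + 21439)*(21799 - 2803) = (-2453 + 21439)*(21799 - 2803) = 18986*18996 = 360658056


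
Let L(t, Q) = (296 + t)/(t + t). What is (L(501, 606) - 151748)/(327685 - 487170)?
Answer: 152050699/159803970 ≈ 0.95148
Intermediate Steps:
L(t, Q) = (296 + t)/(2*t) (L(t, Q) = (296 + t)/((2*t)) = (296 + t)*(1/(2*t)) = (296 + t)/(2*t))
(L(501, 606) - 151748)/(327685 - 487170) = ((½)*(296 + 501)/501 - 151748)/(327685 - 487170) = ((½)*(1/501)*797 - 151748)/(-159485) = (797/1002 - 151748)*(-1/159485) = -152050699/1002*(-1/159485) = 152050699/159803970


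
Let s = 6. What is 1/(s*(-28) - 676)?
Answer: -1/844 ≈ -0.0011848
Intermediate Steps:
1/(s*(-28) - 676) = 1/(6*(-28) - 676) = 1/(-168 - 676) = 1/(-844) = -1/844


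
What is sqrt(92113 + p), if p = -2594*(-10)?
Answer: 3*sqrt(13117) ≈ 343.59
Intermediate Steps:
p = 25940
sqrt(92113 + p) = sqrt(92113 + 25940) = sqrt(118053) = 3*sqrt(13117)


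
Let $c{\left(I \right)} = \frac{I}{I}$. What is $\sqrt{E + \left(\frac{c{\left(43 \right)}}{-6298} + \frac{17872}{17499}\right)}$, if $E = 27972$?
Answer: $\frac{\sqrt{339759140005459404102}}{110208702} \approx 167.25$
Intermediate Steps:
$c{\left(I \right)} = 1$
$\sqrt{E + \left(\frac{c{\left(43 \right)}}{-6298} + \frac{17872}{17499}\right)} = \sqrt{27972 + \left(1 \frac{1}{-6298} + \frac{17872}{17499}\right)} = \sqrt{27972 + \left(1 \left(- \frac{1}{6298}\right) + 17872 \cdot \frac{1}{17499}\right)} = \sqrt{27972 + \left(- \frac{1}{6298} + \frac{17872}{17499}\right)} = \sqrt{27972 + \frac{112540357}{110208702}} = \sqrt{\frac{3082870352701}{110208702}} = \frac{\sqrt{339759140005459404102}}{110208702}$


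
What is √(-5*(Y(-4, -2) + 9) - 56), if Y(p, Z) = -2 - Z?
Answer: I*√101 ≈ 10.05*I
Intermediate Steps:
√(-5*(Y(-4, -2) + 9) - 56) = √(-5*((-2 - 1*(-2)) + 9) - 56) = √(-5*((-2 + 2) + 9) - 56) = √(-5*(0 + 9) - 56) = √(-5*9 - 56) = √(-45 - 56) = √(-101) = I*√101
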